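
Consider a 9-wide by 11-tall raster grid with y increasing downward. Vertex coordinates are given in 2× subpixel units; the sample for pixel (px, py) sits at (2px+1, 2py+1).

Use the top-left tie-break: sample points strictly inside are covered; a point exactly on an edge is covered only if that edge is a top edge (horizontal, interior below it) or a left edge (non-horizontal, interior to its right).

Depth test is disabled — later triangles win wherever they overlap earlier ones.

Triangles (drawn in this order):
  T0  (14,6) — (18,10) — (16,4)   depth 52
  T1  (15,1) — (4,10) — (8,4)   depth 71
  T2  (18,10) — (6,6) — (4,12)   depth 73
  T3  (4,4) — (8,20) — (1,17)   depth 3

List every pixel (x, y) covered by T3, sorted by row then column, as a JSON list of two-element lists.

T0:
  2·area = 16  (B↔C swapped to make it positive)
  edge (14, 6)→(16, 4): d=(2,-2) top-left  bias=+0
  edge (16, 4)→(18, 10): d=(2,6) right/bottom  bias=-1
  edge (18, 10)→(14, 6): d=(-4,-4) top-left  bias=+0
    (4,0)@(9, 1): e=[-20,36,0] → ·  [on edge]
    (7,0)@(15, 1): e=[-8,0,24] → ·  [on edge]
    (5,1)@(11, 3): e=[-12,28,0] → ·  [on edge]
    (8,1)@(17, 3): e=[0,-8,24] → ·  [on edge]
    (6,2)@(13, 5): e=[-4,20,0] → ·  [on edge]
    (7,2)@(15, 5): e=[0,8,8] → █  [on edge]
    (8,2)@(17, 5): e=[4,-4,16] → ·
    (6,3)@(13, 7): e=[0,24,-8] → ·  [on edge]
    (7,3)@(15, 7): e=[4,12,0] → █  [on edge]
    (8,3)@(17, 7): e=[8,0,8] → ·  [on edge]
    (5,4)@(11, 9): e=[0,40,-24] → ·  [on edge]
    (7,4)@(15, 9): e=[8,16,-8] → ·
    (8,4)@(17, 9): e=[12,4,0] → █  [on edge]
    (4,5)@(9, 11): e=[0,56,-40] → ·  [on edge]
    (3,6)@(7, 13): e=[0,72,-56] → ·  [on edge]
    (2,7)@(5, 15): e=[0,88,-72] → ·  [on edge]
    (1,8)@(3, 17): e=[0,104,-88] → ·  [on edge]
    (0,9)@(1, 19): e=[0,120,-104] → ·  [on edge]
  covered (3 px):
    · · · · · · · · ·
    · · · · · · · · ·
    · · · · · · · █ ·
    · · · · · · · █ ·
    · · · · · · · · █
    · · · · · · · · ·
    · · · · · · · · ·
    · · · · · · · · ·
    · · · · · · · · ·
    · · · · · · · · ·
    · · · · · · · · ·
T1:
  2·area = 30
  edge (15, 1)→(4, 10): d=(-11,9) right/bottom  bias=-1
  edge (4, 10)→(8, 4): d=(4,-6) top-left  bias=+0
  edge (8, 4)→(15, 1): d=(7,-3) top-left  bias=+0
    (7,0)@(15, 1): e=[0,30,0] → ·  [on edge]
    (5,1)@(11, 3): e=[14,14,2] → █
    (6,1)@(13, 3): e=[-4,26,8] → ·
    (4,2)@(9, 5): e=[10,10,10] → █
    (5,2)@(11, 5): e=[-8,22,16] → ·
    (0,3)@(1, 7): e=[60,-30,0] → ·  [on edge]
    (3,3)@(7, 7): e=[6,6,18] → █
    (4,3)@(9, 7): e=[-12,18,24] → ·
    (2,4)@(5, 9): e=[2,2,26] → █
    (3,4)@(7, 9): e=[-16,14,32] → ·
    (2,5)@(5, 11): e=[-20,10,40] → ·
  covered (4 px):
    · · · · · · · · ·
    · · · · · █ · · ·
    · · · · █ · · · ·
    · · · █ · · · · ·
    · · █ · · · · · ·
    · · · · · · · · ·
    · · · · · · · · ·
    · · · · · · · · ·
    · · · · · · · · ·
    · · · · · · · · ·
    · · · · · · · · ·
T2:
  2·area = 80  (B↔C swapped to make it positive)
  edge (18, 10)→(4, 12): d=(-14,2) right/bottom  bias=-1
  edge (4, 12)→(6, 6): d=(2,-6) top-left  bias=+0
  edge (6, 6)→(18, 10): d=(12,4) right/bottom  bias=-1
    (3,1)@(7, 3): e=[120,0,-40] → ·  [on edge]
    (1,2)@(3, 5): e=[100,-20,0] → ·  [on edge]
    (3,3)@(7, 7): e=[64,8,8] → █
    (4,3)@(9, 7): e=[60,20,0] → ·  [on edge]
    (2,4)@(5, 9): e=[40,0,40] → █  [on edge]
    (4,4)@(9, 9): e=[32,24,24] → █
    (5,4)@(11, 9): e=[28,36,16] → █
    (6,4)@(13, 9): e=[24,48,8] → █
    (7,4)@(15, 9): e=[20,60,0] → ·  [on edge]
    (2,5)@(5, 11): e=[12,4,64] → █
    (5,5)@(11, 11): e=[0,40,40] → ·  [on edge]
    (6,5)@(13, 11): e=[-4,52,32] → ·
    (1,7)@(3, 15): e=[-40,0,120] → ·  [on edge]
    (0,10)@(1, 21): e=[-120,0,200] → ·  [on edge]
  covered (9 px):
    · · · · · · · · ·
    · · · · · · · · ·
    · · · · · · · · ·
    · · · █ · · · · ·
    · · █ █ █ █ █ · ·
    · · █ █ █ · · · ·
    · · · · · · · · ·
    · · · · · · · · ·
    · · · · · · · · ·
    · · · · · · · · ·
    · · · · · · · · ·
T3:
  2·area = 100
  edge (4, 4)→(8, 20): d=(4,16) right/bottom  bias=-1
  edge (8, 20)→(1, 17): d=(-7,-3) top-left  bias=+0
  edge (1, 17)→(4, 4): d=(3,-13) top-left  bias=+0
    (1,4)@(3, 9): e=[36,62,2] → █
    (2,4)@(5, 9): e=[4,68,28] → █
    (3,4)@(7, 9): e=[-28,74,54] → ·
    (1,5)@(3, 11): e=[44,48,8] → █
    (3,5)@(7, 11): e=[-20,60,60] → ·
    (1,6)@(3, 13): e=[52,34,14] → █
    (3,6)@(7, 13): e=[-12,46,66] → ·
    (1,7)@(3, 15): e=[60,20,20] → █
    (3,7)@(7, 15): e=[-4,32,72] → ·
    (0,8)@(1, 17): e=[100,0,0] → █  [on edge]
    (3,8)@(7, 17): e=[4,18,78] → █
    (4,8)@(9, 17): e=[-28,24,104] → ·
  covered (13 px):
    · · · · · · · · ·
    · · · · · · · · ·
    · · · · · · · · ·
    · · · · · · · · ·
    · █ █ · · · · · ·
    · █ █ · · · · · ·
    · █ █ · · · · · ·
    · █ █ · · · · · ·
    █ █ █ █ · · · · ·
    · · · █ · · · · ·
    · · · · · · · · ·

Answer: [[1,4],[2,4],[1,5],[2,5],[1,6],[2,6],[1,7],[2,7],[0,8],[1,8],[2,8],[3,8],[3,9]]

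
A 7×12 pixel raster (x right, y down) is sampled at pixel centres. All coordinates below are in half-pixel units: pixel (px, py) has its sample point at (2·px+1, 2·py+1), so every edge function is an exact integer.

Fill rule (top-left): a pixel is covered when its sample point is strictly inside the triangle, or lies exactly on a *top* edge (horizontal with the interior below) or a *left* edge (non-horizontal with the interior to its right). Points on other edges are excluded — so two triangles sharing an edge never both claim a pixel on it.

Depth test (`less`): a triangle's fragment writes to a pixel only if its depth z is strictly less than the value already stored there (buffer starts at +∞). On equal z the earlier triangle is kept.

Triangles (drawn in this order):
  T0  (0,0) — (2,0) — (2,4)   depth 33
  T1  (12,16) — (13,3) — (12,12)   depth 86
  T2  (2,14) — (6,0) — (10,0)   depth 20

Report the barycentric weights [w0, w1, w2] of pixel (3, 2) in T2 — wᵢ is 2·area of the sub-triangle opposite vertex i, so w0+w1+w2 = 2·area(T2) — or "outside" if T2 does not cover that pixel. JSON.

T0:
  2·area = 8
  edge (0, 0)→(2, 0): d=(2,0) top-left  bias=+0
  edge (2, 0)→(2, 4): d=(0,4) right/bottom  bias=-1
  edge (2, 4)→(0, 0): d=(-2,-4) top-left  bias=+0
    (0,0)@(1, 1): e=[2,4,2] → █
    (1,0)@(3, 1): e=[2,-4,10] → ·
    (0,1)@(1, 3): e=[6,4,-2] → ·
  covered (1 px):
    █ · · · · · ·
    · · · · · · ·
    · · · · · · ·
    · · · · · · ·
    · · · · · · ·
    · · · · · · ·
    · · · · · · ·
    · · · · · · ·
    · · · · · · ·
    · · · · · · ·
    · · · · · · ·
    · · · · · · ·
T1:
  2·area = 4  (B↔C swapped to make it positive)
  edge (12, 16)→(12, 12): d=(0,-4) top-left  bias=+0
  edge (12, 12)→(13, 3): d=(1,-9) top-left  bias=+0
  edge (13, 3)→(12, 16): d=(-1,13) right/bottom  bias=-1
    (6,1)@(13, 3): e=[4,0,0] → ·  [on edge]
    (5,10)@(11, 21): e=[-4,0,8] → ·  [on edge]
  covered (0 px):
    · · · · · · ·
    · · · · · · ·
    · · · · · · ·
    · · · · · · ·
    · · · · · · ·
    · · · · · · ·
    · · · · · · ·
    · · · · · · ·
    · · · · · · ·
    · · · · · · ·
    · · · · · · ·
    · · · · · · ·
T2:
  2·area = 56
  edge (2, 14)→(6, 0): d=(4,-14) top-left  bias=+0
  edge (6, 0)→(10, 0): d=(4,0) top-left  bias=+0
  edge (10, 0)→(2, 14): d=(-8,14) right/bottom  bias=-1
    (3,0)@(7, 1): e=[18,4,34] → █
    (4,0)@(9, 1): e=[46,4,6] → █
    (5,0)@(11, 1): e=[74,4,-22] → ·
    (3,1)@(7, 3): e=[26,12,18] → █
    (4,1)@(9, 3): e=[54,12,-10] → ·
    (2,2)@(5, 5): e=[6,20,30] → █
    (4,2)@(9, 5): e=[62,20,-26] → ·
    (2,3)@(5, 7): e=[14,28,14] → █
    (3,3)@(7, 7): e=[42,28,-14] → ·
    (2,4)@(5, 9): e=[22,36,-2] → ·
    (1,5)@(3, 11): e=[2,44,10] → █
    (2,5)@(5, 11): e=[30,44,-18] → ·
  covered (7 px):
    · · · █ █ · ·
    · · · █ · · ·
    · · █ █ · · ·
    · · █ · · · ·
    · · · · · · ·
    · █ · · · · ·
    · · · · · · ·
    · · · · · · ·
    · · · · · · ·
    · · · · · · ·
    · · · · · · ·
    · · · · · · ·

Result: [20,2,34]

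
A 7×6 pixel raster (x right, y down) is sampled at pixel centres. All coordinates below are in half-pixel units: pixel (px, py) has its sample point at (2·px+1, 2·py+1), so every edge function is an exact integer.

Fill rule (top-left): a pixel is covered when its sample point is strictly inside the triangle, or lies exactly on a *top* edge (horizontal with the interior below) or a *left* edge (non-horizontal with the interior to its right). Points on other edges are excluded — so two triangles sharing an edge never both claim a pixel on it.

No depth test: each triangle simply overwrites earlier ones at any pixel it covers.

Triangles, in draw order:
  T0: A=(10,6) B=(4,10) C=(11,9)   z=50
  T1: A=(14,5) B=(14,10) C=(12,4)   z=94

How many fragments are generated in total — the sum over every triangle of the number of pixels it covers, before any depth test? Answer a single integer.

T0:
  2·area = 22  (B↔C swapped to make it positive)
  edge (10, 6)→(11, 9): d=(1,3) right/bottom  bias=-1
  edge (11, 9)→(4, 10): d=(-7,1) right/bottom  bias=-1
  edge (4, 10)→(10, 6): d=(6,-4) top-left  bias=+0
    (4,1)@(9, 3): e=[0,44,-22] → ·  [on edge]
    (4,3)@(9, 7): e=[4,16,2] → #
    (5,3)@(11, 7): e=[-2,14,10] → ·
    (3,4)@(7, 9): e=[12,4,6] → #
    (5,4)@(11, 9): e=[0,0,22] → ·  [on edge]
    (3,5)@(7, 11): e=[14,-10,18] → ·
    (4,5)@(9, 11): e=[8,-12,26] → ·
  covered (3 px):
    · · · · · · ·
    · · · · · · ·
    · · · · · · ·
    · · · · # · ·
    · · · # # · ·
    · · · · · · ·
T1:
  2·area = 10
  edge (14, 5)→(14, 10): d=(0,5) right/bottom  bias=-1
  edge (14, 10)→(12, 4): d=(-2,-6) top-left  bias=+0
  edge (12, 4)→(14, 5): d=(2,1) right/bottom  bias=-1
    (5,0)@(11, 1): e=[15,0,-5] → ·  [on edge]
    (6,2)@(13, 5): e=[5,4,1] → #
    (6,3)@(13, 7): e=[5,0,5] → #  [on edge]
    (6,4)@(13, 9): e=[5,-4,9] → ·
  covered (2 px):
    · · · · · · ·
    · · · · · · ·
    · · · · · · #
    · · · · · · #
    · · · · · · ·
    · · · · · · ·

Answer: 5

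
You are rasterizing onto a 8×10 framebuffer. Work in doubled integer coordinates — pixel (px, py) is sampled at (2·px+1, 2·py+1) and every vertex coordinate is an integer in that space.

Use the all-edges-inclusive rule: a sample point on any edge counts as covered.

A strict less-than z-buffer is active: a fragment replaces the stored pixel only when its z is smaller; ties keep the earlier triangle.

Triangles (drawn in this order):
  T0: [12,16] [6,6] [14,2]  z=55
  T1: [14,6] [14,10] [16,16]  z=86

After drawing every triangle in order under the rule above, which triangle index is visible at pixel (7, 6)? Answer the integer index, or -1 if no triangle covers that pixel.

T0:
  2·area = 104
  edge (12, 16)→(6, 6): d=(-6,-10) inclusive
  edge (6, 6)→(14, 2): d=(8,-4) inclusive
  edge (14, 2)→(12, 16): d=(-2,14) inclusive
    (1,0)@(3, 1): e=[0,-52,156] → ·  [on edge]
    (6,1)@(13, 3): e=[88,4,12] → #
    (7,1)@(15, 3): e=[108,12,-16] → ·
    (4,2)@(9, 5): e=[36,4,64] → #
    (5,2)@(11, 5): e=[56,12,36] → #
    (7,2)@(15, 5): e=[96,28,-20] → ·
    (3,3)@(7, 7): e=[4,12,88] → #
    (7,3)@(15, 7): e=[84,44,-24] → ·
    (3,4)@(7, 9): e=[-8,28,84] → ·
    (4,4)@(9, 9): e=[12,36,56] → #
    (6,4)@(13, 9): e=[52,52,0] → #  [on edge]
    (7,4)@(15, 9): e=[72,60,-28] → ·
    (4,5)@(9, 11): e=[0,52,52] → #  [on edge]
  covered (14 px):
    · · · · · · · ·
    · · · · · · # ·
    · · · · # # # ·
    · · · # # # # ·
    · · · · # # # ·
    · · · · # # · ·
    · · · · · # · ·
    · · · · · · · ·
    · · · · · · · ·
    · · · · · · · ·
T1:
  2·area = 8  (B↔C swapped to make it positive)
  edge (14, 6)→(16, 16): d=(2,10) inclusive
  edge (16, 16)→(14, 10): d=(-2,-6) inclusive
  edge (14, 10)→(14, 6): d=(0,-4) inclusive
    (5,0)@(11, 1): e=[20,0,-12] → ·  [on edge]
    (6,0)@(13, 1): e=[0,12,-4] → ·  [on edge]
    (6,3)@(13, 7): e=[12,0,-4] → ·  [on edge]
    (7,5)@(15, 11): e=[0,4,4] → #  [on edge]
    (7,6)@(15, 13): e=[4,0,4] → #  [on edge]
    (7,7)@(15, 15): e=[8,-4,4] → ·
  covered (2 px):
    · · · · · · · ·
    · · · · · · · ·
    · · · · · · · ·
    · · · · · · · ·
    · · · · · · · ·
    · · · · · · · #
    · · · · · · · #
    · · · · · · · ·
    · · · · · · · ·
    · · · · · · · ·

Z-buffer (winner per pixel, '.' = empty):
  . . . . . . . .
  . . . . . . 0 .
  . . . . 0 0 0 .
  . . . 0 0 0 0 .
  . . . . 0 0 0 .
  . . . . 0 0 . 1
  . . . . . 0 . 1
  . . . . . . . .
  . . . . . . . .
  . . . . . . . .

Result: 1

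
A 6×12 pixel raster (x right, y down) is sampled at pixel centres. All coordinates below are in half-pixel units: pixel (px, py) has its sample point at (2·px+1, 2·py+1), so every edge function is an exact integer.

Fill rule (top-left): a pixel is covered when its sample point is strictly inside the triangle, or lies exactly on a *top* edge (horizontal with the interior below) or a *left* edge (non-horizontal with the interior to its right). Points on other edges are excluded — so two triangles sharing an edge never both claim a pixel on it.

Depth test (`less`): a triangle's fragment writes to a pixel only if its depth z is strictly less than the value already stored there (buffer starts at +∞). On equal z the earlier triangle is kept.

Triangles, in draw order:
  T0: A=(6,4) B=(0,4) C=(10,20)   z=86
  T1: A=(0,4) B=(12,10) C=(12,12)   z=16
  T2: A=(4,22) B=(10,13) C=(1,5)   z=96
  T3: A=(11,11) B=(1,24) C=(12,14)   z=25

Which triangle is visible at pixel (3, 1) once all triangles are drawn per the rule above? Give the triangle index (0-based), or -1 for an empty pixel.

T0:
  2·area = 96  (B↔C swapped to make it positive)
  edge (6, 4)→(10, 20): d=(4,16) right/bottom  bias=-1
  edge (10, 20)→(0, 4): d=(-10,-16) top-left  bias=+0
  edge (0, 4)→(6, 4): d=(6,0) top-left  bias=+0
    (0,2)@(1, 5): e=[84,6,6] → X
    (1,2)@(3, 5): e=[52,38,6] → X
    (2,2)@(5, 5): e=[20,70,6] → X
    (3,2)@(7, 5): e=[-12,102,6] → .
    (0,3)@(1, 7): e=[92,-14,18] → .
    (1,3)@(3, 7): e=[60,18,18] → X
    (3,3)@(7, 7): e=[-4,82,18] → .
    (1,4)@(3, 9): e=[68,-2,30] → .
    (2,4)@(5, 9): e=[36,30,30] → X
    (3,4)@(7, 9): e=[4,62,30] → X
    (4,4)@(9, 9): e=[-28,94,30] → .
    (2,5)@(5, 11): e=[44,10,42] → X
  covered (12 px):
    . . . . . .
    . . . . . .
    X X X . . .
    . X X . . .
    . . X X . .
    . . X X . .
    . . . X . .
    . . . X . .
    . . . . X .
    . . . . . .
    . . . . . .
    . . . . . .
T1:
  2·area = 24
  edge (0, 4)→(12, 10): d=(12,6) right/bottom  bias=-1
  edge (12, 10)→(12, 12): d=(0,2) right/bottom  bias=-1
  edge (12, 12)→(0, 4): d=(-12,-8) top-left  bias=+0
    (2,3)@(5, 7): e=[6,14,4] → X
    (3,3)@(7, 7): e=[-6,10,20] → .
    (2,4)@(5, 9): e=[30,14,-20] → .
    (4,4)@(9, 9): e=[6,6,12] → X
    (5,4)@(11, 9): e=[-6,2,28] → .
    (4,5)@(9, 11): e=[30,6,-12] → .
    (5,5)@(11, 11): e=[18,2,4] → X
    (5,6)@(11, 13): e=[42,2,-20] → .
  covered (3 px):
    . . . . . .
    . . . . . .
    . . . . . .
    . . X . . .
    . . . . X .
    . . . . . X
    . . . . . .
    . . . . . .
    . . . . . .
    . . . . . .
    . . . . . .
    . . . . . .
T2:
  2·area = 129  (B↔C swapped to make it positive)
  edge (4, 22)→(1, 5): d=(-3,-17) top-left  bias=+0
  edge (1, 5)→(10, 13): d=(9,8) right/bottom  bias=-1
  edge (10, 13)→(4, 22): d=(-6,9) right/bottom  bias=-1
    (0,2)@(1, 5): e=[0,0,129] → .  [on edge]
    (1,3)@(3, 7): e=[28,2,99] → X
    (2,3)@(5, 7): e=[62,-14,81] → .
    (1,4)@(3, 9): e=[22,20,87] → X
    (2,4)@(5, 9): e=[56,4,69] → X
    (3,4)@(7, 9): e=[90,-12,51] → .
    (1,5)@(3, 11): e=[16,38,75] → X
    (3,5)@(7, 11): e=[84,6,39] → X
    (4,5)@(9, 11): e=[118,-10,21] → .
    (1,6)@(3, 13): e=[10,56,63] → X
    (4,6)@(9, 13): e=[112,8,9] → X
    (5,6)@(11, 13): e=[146,-8,-9] → .
  covered (16 px):
    . . . . . .
    . . . . . .
    . . . . . .
    . X . . . .
    . X X . . .
    . X X X . .
    . X X X X .
    . X X X . .
    . . X X . .
    . . X . . .
    . . . . . .
    . . . . . .
T3:
  2·area = 43  (B↔C swapped to make it positive)
  edge (11, 11)→(12, 14): d=(1,3) right/bottom  bias=-1
  edge (12, 14)→(1, 24): d=(-11,10) right/bottom  bias=-1
  edge (1, 24)→(11, 11): d=(10,-13) top-left  bias=+0
    (4,2)@(9, 5): e=[0,129,-86] → .  [on edge]
    (5,5)@(11, 11): e=[0,43,0] → .  [on edge]
    (5,6)@(11, 13): e=[2,21,20] → X
    (4,7)@(9, 15): e=[10,19,14] → X
    (5,7)@(11, 15): e=[4,-1,40] → .
    (3,8)@(7, 17): e=[18,17,8] → X
    (4,8)@(9, 17): e=[12,-3,34] → .
    (2,9)@(5, 19): e=[26,15,2] → X
    (3,9)@(7, 19): e=[20,-5,28] → .
    (2,10)@(5, 21): e=[28,-7,22] → .
  covered (4 px):
    . . . . . .
    . . . . . .
    . . . . . .
    . . . . . .
    . . . . . .
    . . . . . .
    . . . . . X
    . . . . X .
    . . . X . .
    . . X . . .
    . . . . . .
    . . . . . .

Z-buffer (winner per pixel, '.' = empty):
  . . . . . .
  . . . . . .
  0 0 0 . . .
  . 0 1 . . .
  . 2 0 0 1 .
  . 2 0 0 . 1
  . 2 2 0 2 3
  . 2 2 0 3 .
  . . 2 3 0 .
  . . 3 . . .
  . . . . . .
  . . . . . .

Answer: -1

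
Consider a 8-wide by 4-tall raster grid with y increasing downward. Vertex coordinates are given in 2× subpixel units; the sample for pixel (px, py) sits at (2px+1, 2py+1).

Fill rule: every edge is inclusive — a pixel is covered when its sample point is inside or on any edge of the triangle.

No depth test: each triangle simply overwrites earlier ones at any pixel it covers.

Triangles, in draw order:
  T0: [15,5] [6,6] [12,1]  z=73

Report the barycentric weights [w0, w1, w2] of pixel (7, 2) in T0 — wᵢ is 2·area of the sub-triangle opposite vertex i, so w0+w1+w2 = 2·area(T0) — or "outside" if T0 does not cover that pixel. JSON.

T0:
  2·area = 39
  edge (15, 5)→(6, 6): d=(-9,1) inclusive
  edge (6, 6)→(12, 1): d=(6,-5) inclusive
  edge (12, 1)→(15, 5): d=(3,4) inclusive
    (5,1)@(11, 3): e=[22,7,10] → X
    (6,1)@(13, 3): e=[20,17,2] → X
    (7,1)@(15, 3): e=[18,27,-6] → .
    (4,2)@(9, 5): e=[6,9,24] → X
    (7,2)@(15, 5): e=[0,39,0] → X  [on edge]
    (4,3)@(9, 7): e=[-12,21,30] → .
    (5,3)@(11, 7): e=[-14,31,22] → .
    (6,3)@(13, 7): e=[-16,41,14] → .
    (7,3)@(15, 7): e=[-18,51,6] → .
  covered (6 px):
    . . . . . . . .
    . . . . . X X .
    . . . . X X X X
    . . . . . . . .

Result: [39,0,0]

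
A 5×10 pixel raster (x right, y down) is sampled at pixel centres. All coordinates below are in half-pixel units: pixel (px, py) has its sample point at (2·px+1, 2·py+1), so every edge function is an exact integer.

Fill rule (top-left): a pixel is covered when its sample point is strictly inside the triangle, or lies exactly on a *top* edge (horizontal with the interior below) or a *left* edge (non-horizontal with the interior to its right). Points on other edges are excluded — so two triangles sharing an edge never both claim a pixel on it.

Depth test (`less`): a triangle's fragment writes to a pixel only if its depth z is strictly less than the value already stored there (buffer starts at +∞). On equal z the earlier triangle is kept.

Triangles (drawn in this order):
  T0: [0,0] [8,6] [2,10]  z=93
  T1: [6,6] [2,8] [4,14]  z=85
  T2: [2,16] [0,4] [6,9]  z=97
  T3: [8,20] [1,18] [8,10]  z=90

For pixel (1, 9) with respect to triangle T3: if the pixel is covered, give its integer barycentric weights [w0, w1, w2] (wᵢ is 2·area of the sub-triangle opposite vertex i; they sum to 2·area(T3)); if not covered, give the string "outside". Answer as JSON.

T0:
  2·area = 68
  edge (0, 0)→(8, 6): d=(8,6) right/bottom  bias=-1
  edge (8, 6)→(2, 10): d=(-6,4) right/bottom  bias=-1
  edge (2, 10)→(0, 0): d=(-2,-10) top-left  bias=+0
    (0,0)@(1, 1): e=[2,58,8] → █
    (1,0)@(3, 1): e=[-10,50,28] → ·
    (0,1)@(1, 3): e=[18,46,4] → █
    (1,1)@(3, 3): e=[6,38,24] → █
    (2,1)@(5, 3): e=[-6,30,44] → ·
    (0,2)@(1, 5): e=[34,34,0] → █  [on edge]
    (2,2)@(5, 5): e=[10,18,40] → █
    (3,2)@(7, 5): e=[-2,10,60] → ·
    (0,3)@(1, 7): e=[50,22,-4] → ·
    (1,3)@(3, 7): e=[38,14,16] → █
    (3,3)@(7, 7): e=[14,-2,56] → ·
    (1,4)@(3, 9): e=[54,2,12] → █
    (1,7)@(3, 15): e=[102,-34,0] → ·  [on edge]
  covered (9 px):
    █ · · · ·
    █ █ · · ·
    █ █ █ · ·
    · █ █ · ·
    · █ · · ·
    · · · · ·
    · · · · ·
    · · · · ·
    · · · · ·
    · · · · ·
T1:
  2·area = 28  (B↔C swapped to make it positive)
  edge (6, 6)→(4, 14): d=(-2,8) right/bottom  bias=-1
  edge (4, 14)→(2, 8): d=(-2,-6) top-left  bias=+0
  edge (2, 8)→(6, 6): d=(4,-2) top-left  bias=+0
    (0,2)@(1, 5): e=[42,0,-14] → ·  [on edge]
    (2,3)@(5, 7): e=[6,20,2] → █
    (3,3)@(7, 7): e=[-10,32,6] → ·
    (1,4)@(3, 9): e=[18,4,6] → █
    (3,4)@(7, 9): e=[-14,28,14] → ·
    (1,5)@(3, 11): e=[14,0,14] → █  [on edge]
    (2,5)@(5, 11): e=[-2,12,18] → ·
    (1,6)@(3, 13): e=[10,-4,22] → ·
    (2,8)@(5, 17): e=[-14,0,42] → ·  [on edge]
  covered (4 px):
    · · · · ·
    · · · · ·
    · · · · ·
    · · █ · ·
    · █ █ · ·
    · █ · · ·
    · · · · ·
    · · · · ·
    · · · · ·
    · · · · ·
T2:
  2·area = 62
  edge (2, 16)→(0, 4): d=(-2,-12) top-left  bias=+0
  edge (0, 4)→(6, 9): d=(6,5) right/bottom  bias=-1
  edge (6, 9)→(2, 16): d=(-4,7) right/bottom  bias=-1
    (0,2)@(1, 5): e=[10,1,51] → █
    (1,2)@(3, 5): e=[34,-9,37] → ·
    (0,3)@(1, 7): e=[6,13,43] → █
    (1,3)@(3, 7): e=[30,3,29] → █
    (2,3)@(5, 7): e=[54,-7,15] → ·
    (0,4)@(1, 9): e=[2,25,35] → █
    (2,4)@(5, 9): e=[50,5,7] → █
    (3,4)@(7, 9): e=[74,-5,-7] → ·
    (0,5)@(1, 11): e=[-2,37,27] → ·
    (1,5)@(3, 11): e=[22,27,13] → █
    (2,5)@(5, 11): e=[46,17,-1] → ·
    (1,6)@(3, 13): e=[18,39,5] → █
  covered (8 px):
    · · · · ·
    · · · · ·
    █ · · · ·
    █ █ · · ·
    █ █ █ · ·
    · █ · · ·
    · █ · · ·
    · · · · ·
    · · · · ·
    · · · · ·
T3:
  2·area = 70
  edge (8, 20)→(1, 18): d=(-7,-2) top-left  bias=+0
  edge (1, 18)→(8, 10): d=(7,-8) top-left  bias=+0
  edge (8, 10)→(8, 20): d=(0,10) right/bottom  bias=-1
    (3,6)@(7, 13): e=[47,13,10] → █
    (4,6)@(9, 13): e=[51,29,-10] → ·
    (2,7)@(5, 15): e=[29,11,30] → █
    (4,7)@(9, 15): e=[37,43,-10] → ·
    (1,8)@(3, 17): e=[11,9,50] → █
    (4,8)@(9, 17): e=[23,57,-10] → ·
    (1,9)@(3, 19): e=[-3,23,50] → ·
    (2,9)@(5, 19): e=[1,39,30] → █
    (4,9)@(9, 19): e=[9,71,-10] → ·
  covered (8 px):
    · · · · ·
    · · · · ·
    · · · · ·
    · · · · ·
    · · · · ·
    · · · · ·
    · · · █ ·
    · · █ █ ·
    · █ █ █ ·
    · · █ █ ·

Result: "outside"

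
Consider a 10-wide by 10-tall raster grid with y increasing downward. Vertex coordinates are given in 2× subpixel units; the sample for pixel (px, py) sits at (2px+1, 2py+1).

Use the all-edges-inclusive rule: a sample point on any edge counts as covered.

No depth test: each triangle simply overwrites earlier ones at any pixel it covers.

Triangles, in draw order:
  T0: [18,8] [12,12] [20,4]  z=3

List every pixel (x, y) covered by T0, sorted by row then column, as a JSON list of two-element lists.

T0:
  2·area = 16
  edge (18, 8)→(12, 12): d=(-6,4) inclusive
  edge (12, 12)→(20, 4): d=(8,-8) inclusive
  edge (20, 4)→(18, 8): d=(-2,4) inclusive
    (9,2)@(19, 5): e=[14,0,2] → █  [on edge]
    (8,3)@(17, 7): e=[10,0,6] → █  [on edge]
    (9,3)@(19, 7): e=[2,16,-2] → ·
    (7,4)@(15, 9): e=[6,0,10] → █  [on edge]
    (8,4)@(17, 9): e=[-2,16,2] → ·
    (6,5)@(13, 11): e=[2,0,14] → █  [on edge]
    (7,5)@(15, 11): e=[-6,16,6] → ·
    (5,6)@(11, 13): e=[-2,0,18] → ·  [on edge]
    (6,6)@(13, 13): e=[-10,16,10] → ·
    (4,7)@(9, 15): e=[-6,0,22] → ·  [on edge]
    (3,8)@(7, 17): e=[-10,0,26] → ·  [on edge]
    (2,9)@(5, 19): e=[-14,0,30] → ·  [on edge]
  covered (4 px):
    · · · · · · · · · ·
    · · · · · · · · · ·
    · · · · · · · · · █
    · · · · · · · · █ ·
    · · · · · · · █ · ·
    · · · · · · █ · · ·
    · · · · · · · · · ·
    · · · · · · · · · ·
    · · · · · · · · · ·
    · · · · · · · · · ·

Final: [[9,2],[8,3],[7,4],[6,5]]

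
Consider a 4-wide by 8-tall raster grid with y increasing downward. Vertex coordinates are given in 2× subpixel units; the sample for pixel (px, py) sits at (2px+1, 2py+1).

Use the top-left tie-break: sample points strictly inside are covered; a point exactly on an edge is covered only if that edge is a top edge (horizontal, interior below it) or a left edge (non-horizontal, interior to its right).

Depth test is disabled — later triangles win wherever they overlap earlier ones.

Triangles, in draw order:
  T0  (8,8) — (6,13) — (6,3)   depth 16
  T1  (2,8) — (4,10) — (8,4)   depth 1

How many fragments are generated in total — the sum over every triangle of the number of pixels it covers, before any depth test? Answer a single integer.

T0:
  2·area = 20
  edge (8, 8)→(6, 13): d=(-2,5) right/bottom  bias=-1
  edge (6, 13)→(6, 3): d=(0,-10) top-left  bias=+0
  edge (6, 3)→(8, 8): d=(2,5) right/bottom  bias=-1
    (3,3)@(7, 7): e=[7,10,3] → X
    (3,4)@(7, 9): e=[3,10,7] → X
    (3,5)@(7, 11): e=[-1,10,11] → .
  covered (2 px):
    . . . .
    . . . .
    . . . .
    . . . X
    . . . X
    . . . .
    . . . .
    . . . .
T1:
  2·area = 20  (B↔C swapped to make it positive)
  edge (2, 8)→(8, 4): d=(6,-4) top-left  bias=+0
  edge (8, 4)→(4, 10): d=(-4,6) right/bottom  bias=-1
  edge (4, 10)→(2, 8): d=(-2,-2) top-left  bias=+0
    (3,2)@(7, 5): e=[2,2,16] → X
    (0,3)@(1, 7): e=[-10,30,0] → .  [on edge]
    (2,3)@(5, 7): e=[6,6,8] → X
    (3,3)@(7, 7): e=[14,-6,12] → .
    (1,4)@(3, 9): e=[10,10,0] → X  [on edge]
    (2,4)@(5, 9): e=[18,-2,4] → .
    (1,5)@(3, 11): e=[22,2,-4] → .
    (2,5)@(5, 11): e=[30,-10,0] → .  [on edge]
    (3,6)@(7, 13): e=[50,-30,0] → .  [on edge]
  covered (3 px):
    . . . .
    . . . .
    . . . X
    . . X .
    . X . .
    . . . .
    . . . .
    . . . .

Result: 5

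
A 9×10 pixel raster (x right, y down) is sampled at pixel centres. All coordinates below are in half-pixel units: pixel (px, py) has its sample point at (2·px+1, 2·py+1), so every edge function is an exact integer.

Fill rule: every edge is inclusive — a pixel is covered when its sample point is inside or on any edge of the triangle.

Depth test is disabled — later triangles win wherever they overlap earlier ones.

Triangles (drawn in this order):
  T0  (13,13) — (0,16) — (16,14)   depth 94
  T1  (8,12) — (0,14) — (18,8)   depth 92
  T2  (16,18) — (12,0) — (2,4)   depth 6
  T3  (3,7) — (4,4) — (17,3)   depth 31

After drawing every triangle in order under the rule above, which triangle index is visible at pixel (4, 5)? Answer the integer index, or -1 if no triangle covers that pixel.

T0:
  2·area = 22  (B↔C swapped to make it positive)
  edge (13, 13)→(16, 14): d=(3,1) inclusive
  edge (16, 14)→(0, 16): d=(-16,2) inclusive
  edge (0, 16)→(13, 13): d=(13,-3) inclusive
    (0,4)@(1, 9): e=[0,110,-88] → ·  [on edge]
    (3,5)@(7, 11): e=[0,66,-44] → ·  [on edge]
    (6,6)@(13, 13): e=[0,22,0] → █  [on edge]
    (7,6)@(15, 13): e=[-2,18,6] → ·
    (2,7)@(5, 15): e=[14,6,2] → █
    (3,7)@(7, 15): e=[12,2,8] → █
    (4,7)@(9, 15): e=[10,-2,14] → ·
    (6,7)@(13, 15): e=[6,-10,26] → ·
    (2,8)@(5, 17): e=[20,-26,28] → ·
    (3,8)@(7, 17): e=[18,-30,34] → ·
  covered (3 px):
    · · · · · · · · ·
    · · · · · · · · ·
    · · · · · · · · ·
    · · · · · · · · ·
    · · · · · · · · ·
    · · · · · · · · ·
    · · · · · · █ · ·
    · · █ █ · · · · ·
    · · · · · · · · ·
    · · · · · · · · ·
T1:
  2·area = 12
  edge (8, 12)→(0, 14): d=(-8,2) inclusive
  edge (0, 14)→(18, 8): d=(18,-6) inclusive
  edge (18, 8)→(8, 12): d=(-10,4) inclusive
    (7,4)@(15, 9): e=[10,0,2] → █  [on edge]
    (8,4)@(17, 9): e=[6,12,-6] → ·
    (4,5)@(9, 11): e=[6,0,6] → █  [on edge]
    (5,5)@(11, 11): e=[2,12,-2] → ·
    (7,5)@(15, 11): e=[-6,36,-18] → ·
    (1,6)@(3, 13): e=[2,0,10] → █  [on edge]
    (2,6)@(5, 13): e=[-2,12,2] → ·
    (4,6)@(9, 13): e=[-10,36,-14] → ·
    (1,7)@(3, 15): e=[-14,36,-10] → ·
  covered (3 px):
    · · · · · · · · ·
    · · · · · · · · ·
    · · · · · · · · ·
    · · · · · · · · ·
    · · · · · · · █ ·
    · · · · █ · · · ·
    · █ · · · · · · ·
    · · · · · · · · ·
    · · · · · · · · ·
    · · · · · · · · ·
T2:
  2·area = 196  (B↔C swapped to make it positive)
  edge (16, 18)→(2, 4): d=(-14,-14) inclusive
  edge (2, 4)→(12, 0): d=(10,-4) inclusive
  edge (12, 0)→(16, 18): d=(4,18) inclusive
    (5,0)@(11, 1): e=[168,6,22] → █
    (6,0)@(13, 1): e=[196,14,-14] → ·
    (0,1)@(1, 3): e=[0,-14,210] → ·  [on edge]
    (2,1)@(5, 3): e=[56,2,138] → █
    (3,1)@(7, 3): e=[84,10,102] → █
    (4,1)@(9, 3): e=[112,18,66] → █
    (6,1)@(13, 3): e=[168,34,-6] → ·
    (1,2)@(3, 5): e=[0,14,182] → █  [on edge]
    (6,2)@(13, 5): e=[140,54,2] → █
    (7,2)@(15, 5): e=[168,62,-34] → ·
    (1,3)@(3, 7): e=[-28,34,190] → ·
    (2,3)@(5, 7): e=[0,42,154] → █  [on edge]
    (3,4)@(7, 9): e=[0,70,126] → █  [on edge]
    (4,5)@(9, 11): e=[0,98,98] → █  [on edge]
    (5,6)@(11, 13): e=[0,126,70] → █  [on edge]
    (6,7)@(13, 15): e=[0,154,42] → █  [on edge]
    (7,8)@(15, 17): e=[0,182,14] → █  [on edge]
    (8,9)@(17, 19): e=[0,210,-14] → ·  [on edge]
  covered (28 px):
    · · · · · █ · · ·
    · · █ █ █ █ · · ·
    · █ █ █ █ █ █ · ·
    · · █ █ █ █ █ · ·
    · · · █ █ █ █ · ·
    · · · · █ █ █ · ·
    · · · · · █ █ · ·
    · · · · · · █ █ ·
    · · · · · · · █ ·
    · · · · · · · · ·
T3:
  2·area = 38
  edge (3, 7)→(4, 4): d=(1,-3) inclusive
  edge (4, 4)→(17, 3): d=(13,-1) inclusive
  edge (17, 3)→(3, 7): d=(-14,4) inclusive
    (2,0)@(5, 1): e=[0,-38,76] → ·  [on edge]
    (8,1)@(17, 3): e=[38,0,0] → █  [on edge]
    (2,2)@(5, 5): e=[4,14,20] → █
    (3,2)@(7, 5): e=[10,16,12] → █
    (4,2)@(9, 5): e=[16,18,4] → █
    (5,2)@(11, 5): e=[22,20,-4] → ·
    (8,2)@(17, 5): e=[40,26,-28] → ·
    (1,3)@(3, 7): e=[0,38,0] → █  [on edge]
    (2,3)@(5, 7): e=[6,40,-8] → ·
    (3,3)@(7, 7): e=[12,42,-16] → ·
    (4,3)@(9, 7): e=[18,44,-24] → ·
    (1,4)@(3, 9): e=[2,64,-28] → ·
    (0,6)@(1, 13): e=[0,114,-76] → ·  [on edge]
  covered (5 px):
    · · · · · · · · ·
    · · · · · · · · █
    · · █ █ █ · · · ·
    · █ · · · · · · ·
    · · · · · · · · ·
    · · · · · · · · ·
    · · · · · · · · ·
    · · · · · · · · ·
    · · · · · · · · ·
    · · · · · · · · ·

Z-buffer (winner per pixel, '.' = empty):
  . . . . . 2 . . .
  . . 2 2 2 2 . . 3
  . 2 3 3 3 2 2 . .
  . 3 2 2 2 2 2 . .
  . . . 2 2 2 2 1 .
  . . . . 2 2 2 . .
  . 1 . . . 2 2 . .
  . . 0 0 . . 2 2 .
  . . . . . . . 2 .
  . . . . . . . . .

Final: 2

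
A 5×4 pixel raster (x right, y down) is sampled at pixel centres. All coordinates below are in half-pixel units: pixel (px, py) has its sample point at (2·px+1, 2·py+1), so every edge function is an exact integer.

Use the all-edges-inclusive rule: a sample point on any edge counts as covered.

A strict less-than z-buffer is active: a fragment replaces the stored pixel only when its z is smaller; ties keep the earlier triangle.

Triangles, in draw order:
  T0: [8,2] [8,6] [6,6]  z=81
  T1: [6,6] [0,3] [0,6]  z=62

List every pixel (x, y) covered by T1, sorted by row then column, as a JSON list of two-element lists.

T0:
  2·area = 8
  edge (8, 2)→(8, 6): d=(0,4) inclusive
  edge (8, 6)→(6, 6): d=(-2,0) inclusive
  edge (6, 6)→(8, 2): d=(2,-4) inclusive
    (3,2)@(7, 5): e=[4,2,2] → X
    (4,2)@(9, 5): e=[-4,2,10] → .
    (3,3)@(7, 7): e=[4,-2,6] → .
  covered (1 px):
    . . . . .
    . . . . .
    . . . X .
    . . . . .
T1:
  2·area = 18  (B↔C swapped to make it positive)
  edge (6, 6)→(0, 6): d=(-6,0) inclusive
  edge (0, 6)→(0, 3): d=(0,-3) inclusive
  edge (0, 3)→(6, 6): d=(6,3) inclusive
    (0,2)@(1, 5): e=[6,3,9] → X
    (1,2)@(3, 5): e=[6,9,3] → X
    (2,2)@(5, 5): e=[6,15,-3] → .
    (0,3)@(1, 7): e=[-6,3,21] → .
    (1,3)@(3, 7): e=[-6,9,15] → .
  covered (2 px):
    . . . . .
    . . . . .
    X X . . .
    . . . . .

Final: [[0,2],[1,2]]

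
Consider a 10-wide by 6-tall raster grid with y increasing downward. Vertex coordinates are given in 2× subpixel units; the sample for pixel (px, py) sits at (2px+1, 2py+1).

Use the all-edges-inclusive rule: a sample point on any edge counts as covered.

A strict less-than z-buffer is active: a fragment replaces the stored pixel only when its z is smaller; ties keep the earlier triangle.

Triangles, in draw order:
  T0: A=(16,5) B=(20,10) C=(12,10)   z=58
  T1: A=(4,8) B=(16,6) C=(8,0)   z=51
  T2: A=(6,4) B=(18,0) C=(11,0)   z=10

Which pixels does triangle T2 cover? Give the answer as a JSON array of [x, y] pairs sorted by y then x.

T0:
  2·area = 40
  edge (16, 5)→(20, 10): d=(4,5) inclusive
  edge (20, 10)→(12, 10): d=(-8,0) inclusive
  edge (12, 10)→(16, 5): d=(4,-5) inclusive
    (7,3)@(15, 7): e=[13,24,3] → X
    (8,3)@(17, 7): e=[3,24,13] → X
    (9,3)@(19, 7): e=[-7,24,23] → .
    (6,4)@(13, 9): e=[31,8,1] → X
    (9,4)@(19, 9): e=[1,8,31] → X
    (6,5)@(13, 11): e=[39,-8,9] → .
    (7,5)@(15, 11): e=[29,-8,19] → .
    (8,5)@(17, 11): e=[19,-8,29] → .
    (9,5)@(19, 11): e=[9,-8,39] → .
  covered (6 px):
    . . . . . . . . . .
    . . . . . . . . . .
    . . . . . . . . . .
    . . . . . . . X X .
    . . . . . . X X X X
    . . . . . . . . . .
T1:
  2·area = 88  (B↔C swapped to make it positive)
  edge (4, 8)→(8, 0): d=(4,-8) inclusive
  edge (8, 0)→(16, 6): d=(8,6) inclusive
  edge (16, 6)→(4, 8): d=(-12,2) inclusive
    (4,0)@(9, 1): e=[12,2,74] → X
    (5,0)@(11, 1): e=[28,-10,70] → .
    (3,1)@(7, 3): e=[4,30,54] → X
    (5,1)@(11, 3): e=[36,6,46] → X
    (6,1)@(13, 3): e=[52,-6,42] → .
    (3,2)@(7, 5): e=[12,46,30] → X
    (6,2)@(13, 5): e=[60,10,18] → X
    (7,2)@(15, 5): e=[76,-2,14] → .
    (2,3)@(5, 7): e=[4,74,10] → X
    (5,3)@(11, 7): e=[52,38,-2] → .
    (6,3)@(13, 7): e=[68,26,-6] → .
    (2,4)@(5, 9): e=[12,90,-14] → .
  covered (11 px):
    . . . . X . . . . .
    . . . X X X . . . .
    . . . X X X X . . .
    . . X X X . . . . .
    . . . . . . . . . .
    . . . . . . . . . .
T2:
  2·area = 28  (B↔C swapped to make it positive)
  edge (6, 4)→(11, 0): d=(5,-4) inclusive
  edge (11, 0)→(18, 0): d=(7,0) inclusive
  edge (18, 0)→(6, 4): d=(-12,4) inclusive
    (5,0)@(11, 1): e=[5,7,16] → X
    (6,0)@(13, 1): e=[13,7,8] → X
    (7,0)@(15, 1): e=[21,7,0] → X  [on edge]
    (8,0)@(17, 1): e=[29,7,-8] → .
    (4,1)@(9, 3): e=[7,21,0] → X  [on edge]
    (5,1)@(11, 3): e=[15,21,-8] → .
    (6,1)@(13, 3): e=[23,21,-16] → .
    (7,1)@(15, 3): e=[31,21,-24] → .
    (1,2)@(3, 5): e=[-7,35,0] → .  [on edge]
    (4,2)@(9, 5): e=[17,35,-24] → .
  covered (4 px):
    . . . . . X X X . .
    . . . . X . . . . .
    . . . . . . . . . .
    . . . . . . . . . .
    . . . . . . . . . .
    . . . . . . . . . .

Answer: [[5,0],[6,0],[7,0],[4,1]]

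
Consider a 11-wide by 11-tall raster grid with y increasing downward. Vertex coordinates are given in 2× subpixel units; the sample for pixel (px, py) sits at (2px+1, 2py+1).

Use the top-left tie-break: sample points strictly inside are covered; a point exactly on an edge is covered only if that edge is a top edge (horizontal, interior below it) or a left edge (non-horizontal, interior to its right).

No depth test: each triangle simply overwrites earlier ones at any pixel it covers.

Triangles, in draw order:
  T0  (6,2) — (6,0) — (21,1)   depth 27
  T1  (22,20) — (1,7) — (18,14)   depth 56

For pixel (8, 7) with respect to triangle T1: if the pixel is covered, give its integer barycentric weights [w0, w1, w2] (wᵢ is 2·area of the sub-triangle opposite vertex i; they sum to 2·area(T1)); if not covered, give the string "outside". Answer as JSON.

T0:
  2·area = 30
  edge (6, 2)→(6, 0): d=(0,-2) top-left  bias=+0
  edge (6, 0)→(21, 1): d=(15,1) right/bottom  bias=-1
  edge (21, 1)→(6, 2): d=(-15,1) right/bottom  bias=-1
    (3,0)@(7, 1): e=[2,14,14] → X
    (4,0)@(9, 1): e=[6,12,12] → X
    (5,0)@(11, 1): e=[10,10,10] → X
    (6,0)@(13, 1): e=[14,8,8] → X
    (7,0)@(15, 1): e=[18,6,6] → X
    (8,0)@(17, 1): e=[22,4,4] → X
    (9,0)@(19, 1): e=[26,2,2] → X
    (10,0)@(21, 1): e=[30,0,0] → .  [on edge]
    (3,1)@(7, 3): e=[2,44,-16] → .
    (4,1)@(9, 3): e=[6,42,-18] → .
    (5,1)@(11, 3): e=[10,40,-20] → .
    (6,1)@(13, 3): e=[14,38,-22] → .
  covered (7 px):
    . . . X X X X X X X .
    . . . . . . . . . . .
    . . . . . . . . . . .
    . . . . . . . . . . .
    . . . . . . . . . . .
    . . . . . . . . . . .
    . . . . . . . . . . .
    . . . . . . . . . . .
    . . . . . . . . . . .
    . . . . . . . . . . .
    . . . . . . . . . . .
T1:
  2·area = 74
  edge (22, 20)→(1, 7): d=(-21,-13) top-left  bias=+0
  edge (1, 7)→(18, 14): d=(17,7) right/bottom  bias=-1
  edge (18, 14)→(22, 20): d=(4,6) right/bottom  bias=-1
    (0,3)@(1, 7): e=[0,0,74] → .  [on edge]
    (2,4)@(5, 9): e=[10,6,58] → X
    (3,4)@(7, 9): e=[36,-8,46] → .
    (2,5)@(5, 11): e=[-32,40,66] → .
    (4,5)@(9, 11): e=[20,12,42] → X
    (5,5)@(11, 11): e=[46,-2,30] → .
    (4,6)@(9, 13): e=[-22,46,50] → .
    (5,6)@(11, 13): e=[4,32,38] → X
    (6,6)@(13, 13): e=[30,18,26] → X
    (7,6)@(15, 13): e=[56,4,14] → X
    (8,6)@(17, 13): e=[82,-10,2] → .
    (5,7)@(11, 15): e=[-38,66,46] → .
  covered (9 px):
    . . . . . . . . . . .
    . . . . . . . . . . .
    . . . . . . . . . . .
    . . . . . . . . . . .
    . . X . . . . . . . .
    . . . . X . . . . . .
    . . . . . X X X . . .
    . . . . . . . X X . .
    . . . . . . . . . X .
    . . . . . . . . . . X
    . . . . . . . . . . .

Result: [24,10,40]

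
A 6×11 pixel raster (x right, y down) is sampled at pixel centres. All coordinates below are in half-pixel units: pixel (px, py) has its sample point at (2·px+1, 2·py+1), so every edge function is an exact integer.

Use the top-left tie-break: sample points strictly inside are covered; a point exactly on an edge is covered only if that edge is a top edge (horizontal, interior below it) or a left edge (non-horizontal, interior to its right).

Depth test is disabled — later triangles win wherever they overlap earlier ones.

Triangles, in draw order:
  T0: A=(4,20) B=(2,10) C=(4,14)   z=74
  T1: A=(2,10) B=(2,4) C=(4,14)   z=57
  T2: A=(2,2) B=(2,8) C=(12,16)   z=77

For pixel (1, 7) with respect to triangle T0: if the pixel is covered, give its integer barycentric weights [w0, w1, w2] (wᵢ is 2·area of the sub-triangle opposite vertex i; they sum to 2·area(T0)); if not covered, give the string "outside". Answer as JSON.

T0:
  2·area = 12
  edge (4, 20)→(2, 10): d=(-2,-10) top-left  bias=+0
  edge (2, 10)→(4, 14): d=(2,4) right/bottom  bias=-1
  edge (4, 14)→(4, 20): d=(0,6) right/bottom  bias=-1
    (0,2)@(1, 5): e=[0,-6,18] → ·  [on edge]
    (1,6)@(3, 13): e=[4,2,6] → █
    (2,6)@(5, 13): e=[24,-6,-6] → ·
    (1,7)@(3, 15): e=[0,6,6] → █  [on edge]
    (2,7)@(5, 15): e=[20,-2,-6] → ·
    (1,8)@(3, 17): e=[-4,10,6] → ·
  covered (2 px):
    · · · · · ·
    · · · · · ·
    · · · · · ·
    · · · · · ·
    · · · · · ·
    · · · · · ·
    · █ · · · ·
    · █ · · · ·
    · · · · · ·
    · · · · · ·
    · · · · · ·
T1:
  2·area = 12
  edge (2, 10)→(2, 4): d=(0,-6) top-left  bias=+0
  edge (2, 4)→(4, 14): d=(2,10) right/bottom  bias=-1
  edge (4, 14)→(2, 10): d=(-2,-4) top-left  bias=+0
    (1,4)@(3, 9): e=[6,0,6] → ·  [on edge]
    (1,5)@(3, 11): e=[6,4,2] → █
    (2,5)@(5, 11): e=[18,-16,10] → ·
    (1,6)@(3, 13): e=[6,8,-2] → ·
    (2,9)@(5, 19): e=[18,0,-6] → ·  [on edge]
  covered (1 px):
    · · · · · ·
    · · · · · ·
    · · · · · ·
    · · · · · ·
    · · · · · ·
    · █ · · · ·
    · · · · · ·
    · · · · · ·
    · · · · · ·
    · · · · · ·
    · · · · · ·
T2:
  2·area = 60  (B↔C swapped to make it positive)
  edge (2, 2)→(12, 16): d=(10,14) right/bottom  bias=-1
  edge (12, 16)→(2, 8): d=(-10,-8) top-left  bias=+0
  edge (2, 8)→(2, 2): d=(0,-6) top-left  bias=+0
    (1,2)@(3, 5): e=[16,38,6] → █
    (2,2)@(5, 5): e=[-12,54,18] → ·
    (1,3)@(3, 7): e=[36,18,6] → █
    (2,3)@(5, 7): e=[8,34,18] → █
    (3,3)@(7, 7): e=[-20,50,30] → ·
    (1,4)@(3, 9): e=[56,-2,6] → ·
    (2,4)@(5, 9): e=[28,14,18] → █
    (3,4)@(7, 9): e=[0,30,30] → ·  [on edge]
    (2,5)@(5, 11): e=[48,-6,18] → ·
    (3,5)@(7, 11): e=[20,10,30] → █
    (4,5)@(9, 11): e=[-8,26,42] → ·
    (3,6)@(7, 13): e=[40,-10,30] → ·
  covered (7 px):
    · · · · · ·
    · · · · · ·
    · █ · · · ·
    · █ █ · · ·
    · · █ · · ·
    · · · █ · ·
    · · · · █ ·
    · · · · · █
    · · · · · ·
    · · · · · ·
    · · · · · ·

Answer: [6,6,0]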